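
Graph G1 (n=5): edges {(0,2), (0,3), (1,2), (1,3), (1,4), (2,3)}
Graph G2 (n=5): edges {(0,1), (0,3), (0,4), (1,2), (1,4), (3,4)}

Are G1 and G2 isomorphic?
Yes, isomorphic

The graphs are isomorphic.
One valid mapping φ: V(G1) → V(G2): 0→3, 1→1, 2→0, 3→4, 4→2

Verify φ preserves adjacency — for each edge of G1, its image is an edge of G2:
  (0,2) → (φ(0),φ(2)) = (0,3) ∈ E(G2) ✓
  (0,3) → (φ(0),φ(3)) = (3,4) ∈ E(G2) ✓
  (1,2) → (φ(1),φ(2)) = (0,1) ∈ E(G2) ✓
  (1,3) → (φ(1),φ(3)) = (1,4) ∈ E(G2) ✓
  (1,4) → (φ(1),φ(4)) = (1,2) ∈ E(G2) ✓
  (2,3) → (φ(2),φ(3)) = (0,4) ∈ E(G2) ✓
All 6 edges of G1 map to edges of G2, and |E(G1)| = |E(G2)| = 6, so φ is a bijection on edges as well as vertices. Hence G1 ≅ G2.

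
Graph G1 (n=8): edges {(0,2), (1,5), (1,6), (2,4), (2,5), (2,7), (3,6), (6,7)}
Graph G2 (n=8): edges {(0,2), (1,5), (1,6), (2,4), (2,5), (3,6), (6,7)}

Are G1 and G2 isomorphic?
No, not isomorphic

The graphs are NOT isomorphic.

Counting edges: G1 has 8 edge(s); G2 has 7 edge(s).
Edge count is an isomorphism invariant (a bijection on vertices induces a bijection on edges), so differing edge counts rule out isomorphism.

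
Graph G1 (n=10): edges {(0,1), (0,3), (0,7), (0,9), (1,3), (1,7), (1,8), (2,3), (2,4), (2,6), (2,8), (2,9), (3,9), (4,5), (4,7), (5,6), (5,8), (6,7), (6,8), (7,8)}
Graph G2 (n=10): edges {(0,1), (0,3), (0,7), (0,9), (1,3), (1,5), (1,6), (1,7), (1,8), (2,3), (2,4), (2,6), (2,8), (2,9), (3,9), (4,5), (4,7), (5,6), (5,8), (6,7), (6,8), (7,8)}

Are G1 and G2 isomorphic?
No, not isomorphic

The graphs are NOT isomorphic.

Counting edges: G1 has 20 edge(s); G2 has 22 edge(s).
Edge count is an isomorphism invariant (a bijection on vertices induces a bijection on edges), so differing edge counts rule out isomorphism.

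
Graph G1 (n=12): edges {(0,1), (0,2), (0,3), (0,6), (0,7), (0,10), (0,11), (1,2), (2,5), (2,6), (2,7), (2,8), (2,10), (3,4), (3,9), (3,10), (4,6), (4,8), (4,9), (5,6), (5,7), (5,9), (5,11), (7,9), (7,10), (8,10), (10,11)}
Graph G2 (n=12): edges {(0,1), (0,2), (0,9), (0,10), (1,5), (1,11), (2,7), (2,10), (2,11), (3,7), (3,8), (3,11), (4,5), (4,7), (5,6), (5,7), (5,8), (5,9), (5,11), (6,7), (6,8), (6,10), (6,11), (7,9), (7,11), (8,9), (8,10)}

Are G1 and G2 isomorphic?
Yes, isomorphic

The graphs are isomorphic.
One valid mapping φ: V(G1) → V(G2): 0→7, 1→4, 2→5, 3→2, 4→0, 5→8, 6→9, 7→6, 8→1, 9→10, 10→11, 11→3

Verify φ preserves adjacency — for each edge of G1, its image is an edge of G2:
  (0,1) → (φ(0),φ(1)) = (4,7) ∈ E(G2) ✓
  (0,2) → (φ(0),φ(2)) = (5,7) ∈ E(G2) ✓
  (0,3) → (φ(0),φ(3)) = (2,7) ∈ E(G2) ✓
  (0,6) → (φ(0),φ(6)) = (7,9) ∈ E(G2) ✓
  (0,7) → (φ(0),φ(7)) = (6,7) ∈ E(G2) ✓
  (0,10) → (φ(0),φ(10)) = (7,11) ∈ E(G2) ✓
  (0,11) → (φ(0),φ(11)) = (3,7) ∈ E(G2) ✓
  (1,2) → (φ(1),φ(2)) = (4,5) ∈ E(G2) ✓
  (2,5) → (φ(2),φ(5)) = (5,8) ∈ E(G2) ✓
  (2,6) → (φ(2),φ(6)) = (5,9) ∈ E(G2) ✓
  (2,7) → (φ(2),φ(7)) = (5,6) ∈ E(G2) ✓
  (2,8) → (φ(2),φ(8)) = (1,5) ∈ E(G2) ✓
  (2,10) → (φ(2),φ(10)) = (5,11) ∈ E(G2) ✓
  (3,4) → (φ(3),φ(4)) = (0,2) ∈ E(G2) ✓
  (3,9) → (φ(3),φ(9)) = (2,10) ∈ E(G2) ✓
  (3,10) → (φ(3),φ(10)) = (2,11) ∈ E(G2) ✓
  (4,6) → (φ(4),φ(6)) = (0,9) ∈ E(G2) ✓
  (4,8) → (φ(4),φ(8)) = (0,1) ∈ E(G2) ✓
  (4,9) → (φ(4),φ(9)) = (0,10) ∈ E(G2) ✓
  (5,6) → (φ(5),φ(6)) = (8,9) ∈ E(G2) ✓
  (5,7) → (φ(5),φ(7)) = (6,8) ∈ E(G2) ✓
  (5,9) → (φ(5),φ(9)) = (8,10) ∈ E(G2) ✓
  (5,11) → (φ(5),φ(11)) = (3,8) ∈ E(G2) ✓
  (7,9) → (φ(7),φ(9)) = (6,10) ∈ E(G2) ✓
  (7,10) → (φ(7),φ(10)) = (6,11) ∈ E(G2) ✓
  (8,10) → (φ(8),φ(10)) = (1,11) ∈ E(G2) ✓
  (10,11) → (φ(10),φ(11)) = (3,11) ∈ E(G2) ✓
All 27 edges of G1 map to edges of G2, and |E(G1)| = |E(G2)| = 27, so φ is a bijection on edges as well as vertices. Hence G1 ≅ G2.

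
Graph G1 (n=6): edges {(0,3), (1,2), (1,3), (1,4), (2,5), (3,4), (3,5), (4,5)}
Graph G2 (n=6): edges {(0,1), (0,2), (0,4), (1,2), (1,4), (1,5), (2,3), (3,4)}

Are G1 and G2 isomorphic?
Yes, isomorphic

The graphs are isomorphic.
One valid mapping φ: V(G1) → V(G2): 0→5, 1→2, 2→3, 3→1, 4→0, 5→4

Verify φ preserves adjacency — for each edge of G1, its image is an edge of G2:
  (0,3) → (φ(0),φ(3)) = (1,5) ∈ E(G2) ✓
  (1,2) → (φ(1),φ(2)) = (2,3) ∈ E(G2) ✓
  (1,3) → (φ(1),φ(3)) = (1,2) ∈ E(G2) ✓
  (1,4) → (φ(1),φ(4)) = (0,2) ∈ E(G2) ✓
  (2,5) → (φ(2),φ(5)) = (3,4) ∈ E(G2) ✓
  (3,4) → (φ(3),φ(4)) = (0,1) ∈ E(G2) ✓
  (3,5) → (φ(3),φ(5)) = (1,4) ∈ E(G2) ✓
  (4,5) → (φ(4),φ(5)) = (0,4) ∈ E(G2) ✓
All 8 edges of G1 map to edges of G2, and |E(G1)| = |E(G2)| = 8, so φ is a bijection on edges as well as vertices. Hence G1 ≅ G2.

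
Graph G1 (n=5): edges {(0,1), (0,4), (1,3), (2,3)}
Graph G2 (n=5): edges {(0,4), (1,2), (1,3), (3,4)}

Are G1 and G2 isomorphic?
Yes, isomorphic

The graphs are isomorphic.
One valid mapping φ: V(G1) → V(G2): 0→1, 1→3, 2→0, 3→4, 4→2

Verify φ preserves adjacency — for each edge of G1, its image is an edge of G2:
  (0,1) → (φ(0),φ(1)) = (1,3) ∈ E(G2) ✓
  (0,4) → (φ(0),φ(4)) = (1,2) ∈ E(G2) ✓
  (1,3) → (φ(1),φ(3)) = (3,4) ∈ E(G2) ✓
  (2,3) → (φ(2),φ(3)) = (0,4) ∈ E(G2) ✓
All 4 edges of G1 map to edges of G2, and |E(G1)| = |E(G2)| = 4, so φ is a bijection on edges as well as vertices. Hence G1 ≅ G2.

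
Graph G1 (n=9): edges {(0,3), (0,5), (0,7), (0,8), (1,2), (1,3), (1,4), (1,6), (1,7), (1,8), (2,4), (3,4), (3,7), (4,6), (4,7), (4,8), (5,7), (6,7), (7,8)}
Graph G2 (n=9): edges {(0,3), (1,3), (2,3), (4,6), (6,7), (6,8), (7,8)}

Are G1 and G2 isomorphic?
No, not isomorphic

The graphs are NOT isomorphic.

Connected components of G1: 1 component(s) with vertex sets [[0, 1, 2, 3, 4, 5, 6, 7, 8]], sizes [9].
Connected components of G2: 3 component(s) with vertex sets [[5], [0, 1, 2, 3], [4, 6, 7, 8]], sizes [1, 4, 4].
The number of connected components (and the multiset of component sizes) is an isomorphism invariant — an isomorphism maps each component of G1 bijectively onto a component of G2. Since G1 has 1 component(s) and G2 has 3, they cannot be isomorphic.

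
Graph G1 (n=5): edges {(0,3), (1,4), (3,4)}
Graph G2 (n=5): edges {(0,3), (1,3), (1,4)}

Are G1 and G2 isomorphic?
Yes, isomorphic

The graphs are isomorphic.
One valid mapping φ: V(G1) → V(G2): 0→4, 1→0, 2→2, 3→1, 4→3

Verify φ preserves adjacency — for each edge of G1, its image is an edge of G2:
  (0,3) → (φ(0),φ(3)) = (1,4) ∈ E(G2) ✓
  (1,4) → (φ(1),φ(4)) = (0,3) ∈ E(G2) ✓
  (3,4) → (φ(3),φ(4)) = (1,3) ∈ E(G2) ✓
All 3 edges of G1 map to edges of G2, and |E(G1)| = |E(G2)| = 3, so φ is a bijection on edges as well as vertices. Hence G1 ≅ G2.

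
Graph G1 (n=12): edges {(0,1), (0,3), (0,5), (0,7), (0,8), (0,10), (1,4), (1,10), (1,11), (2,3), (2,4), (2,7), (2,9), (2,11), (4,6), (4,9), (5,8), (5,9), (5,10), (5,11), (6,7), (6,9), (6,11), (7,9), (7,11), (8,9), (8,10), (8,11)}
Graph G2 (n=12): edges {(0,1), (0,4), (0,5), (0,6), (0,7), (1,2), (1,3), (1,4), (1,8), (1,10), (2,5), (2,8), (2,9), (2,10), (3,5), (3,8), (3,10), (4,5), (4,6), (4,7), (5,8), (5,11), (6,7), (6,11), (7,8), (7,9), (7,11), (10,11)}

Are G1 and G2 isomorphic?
Yes, isomorphic

The graphs are isomorphic.
One valid mapping φ: V(G1) → V(G2): 0→7, 1→11, 2→2, 3→9, 4→10, 5→4, 6→3, 7→8, 8→0, 9→1, 10→6, 11→5

Verify φ preserves adjacency — for each edge of G1, its image is an edge of G2:
  (0,1) → (φ(0),φ(1)) = (7,11) ∈ E(G2) ✓
  (0,3) → (φ(0),φ(3)) = (7,9) ∈ E(G2) ✓
  (0,5) → (φ(0),φ(5)) = (4,7) ∈ E(G2) ✓
  (0,7) → (φ(0),φ(7)) = (7,8) ∈ E(G2) ✓
  (0,8) → (φ(0),φ(8)) = (0,7) ∈ E(G2) ✓
  (0,10) → (φ(0),φ(10)) = (6,7) ∈ E(G2) ✓
  (1,4) → (φ(1),φ(4)) = (10,11) ∈ E(G2) ✓
  (1,10) → (φ(1),φ(10)) = (6,11) ∈ E(G2) ✓
  (1,11) → (φ(1),φ(11)) = (5,11) ∈ E(G2) ✓
  (2,3) → (φ(2),φ(3)) = (2,9) ∈ E(G2) ✓
  (2,4) → (φ(2),φ(4)) = (2,10) ∈ E(G2) ✓
  (2,7) → (φ(2),φ(7)) = (2,8) ∈ E(G2) ✓
  (2,9) → (φ(2),φ(9)) = (1,2) ∈ E(G2) ✓
  (2,11) → (φ(2),φ(11)) = (2,5) ∈ E(G2) ✓
  (4,6) → (φ(4),φ(6)) = (3,10) ∈ E(G2) ✓
  (4,9) → (φ(4),φ(9)) = (1,10) ∈ E(G2) ✓
  (5,8) → (φ(5),φ(8)) = (0,4) ∈ E(G2) ✓
  (5,9) → (φ(5),φ(9)) = (1,4) ∈ E(G2) ✓
  (5,10) → (φ(5),φ(10)) = (4,6) ∈ E(G2) ✓
  (5,11) → (φ(5),φ(11)) = (4,5) ∈ E(G2) ✓
  (6,7) → (φ(6),φ(7)) = (3,8) ∈ E(G2) ✓
  (6,9) → (φ(6),φ(9)) = (1,3) ∈ E(G2) ✓
  (6,11) → (φ(6),φ(11)) = (3,5) ∈ E(G2) ✓
  (7,9) → (φ(7),φ(9)) = (1,8) ∈ E(G2) ✓
  (7,11) → (φ(7),φ(11)) = (5,8) ∈ E(G2) ✓
  (8,9) → (φ(8),φ(9)) = (0,1) ∈ E(G2) ✓
  (8,10) → (φ(8),φ(10)) = (0,6) ∈ E(G2) ✓
  (8,11) → (φ(8),φ(11)) = (0,5) ∈ E(G2) ✓
All 28 edges of G1 map to edges of G2, and |E(G1)| = |E(G2)| = 28, so φ is a bijection on edges as well as vertices. Hence G1 ≅ G2.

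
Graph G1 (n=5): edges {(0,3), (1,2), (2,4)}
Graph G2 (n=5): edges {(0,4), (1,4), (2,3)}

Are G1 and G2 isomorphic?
Yes, isomorphic

The graphs are isomorphic.
One valid mapping φ: V(G1) → V(G2): 0→2, 1→1, 2→4, 3→3, 4→0

Verify φ preserves adjacency — for each edge of G1, its image is an edge of G2:
  (0,3) → (φ(0),φ(3)) = (2,3) ∈ E(G2) ✓
  (1,2) → (φ(1),φ(2)) = (1,4) ∈ E(G2) ✓
  (2,4) → (φ(2),φ(4)) = (0,4) ∈ E(G2) ✓
All 3 edges of G1 map to edges of G2, and |E(G1)| = |E(G2)| = 3, so φ is a bijection on edges as well as vertices. Hence G1 ≅ G2.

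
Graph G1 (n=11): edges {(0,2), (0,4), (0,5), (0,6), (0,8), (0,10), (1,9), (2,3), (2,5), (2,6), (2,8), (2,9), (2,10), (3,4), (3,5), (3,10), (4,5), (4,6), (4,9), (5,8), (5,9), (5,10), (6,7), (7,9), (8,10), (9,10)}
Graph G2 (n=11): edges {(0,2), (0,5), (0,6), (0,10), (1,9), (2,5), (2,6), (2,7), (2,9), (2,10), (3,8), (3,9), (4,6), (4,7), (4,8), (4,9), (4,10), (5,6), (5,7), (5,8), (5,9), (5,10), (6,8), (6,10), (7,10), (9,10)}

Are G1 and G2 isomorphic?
Yes, isomorphic

The graphs are isomorphic.
One valid mapping φ: V(G1) → V(G2): 0→6, 1→1, 2→5, 3→7, 4→4, 5→10, 6→8, 7→3, 8→0, 9→9, 10→2

Verify φ preserves adjacency — for each edge of G1, its image is an edge of G2:
  (0,2) → (φ(0),φ(2)) = (5,6) ∈ E(G2) ✓
  (0,4) → (φ(0),φ(4)) = (4,6) ∈ E(G2) ✓
  (0,5) → (φ(0),φ(5)) = (6,10) ∈ E(G2) ✓
  (0,6) → (φ(0),φ(6)) = (6,8) ∈ E(G2) ✓
  (0,8) → (φ(0),φ(8)) = (0,6) ∈ E(G2) ✓
  (0,10) → (φ(0),φ(10)) = (2,6) ∈ E(G2) ✓
  (1,9) → (φ(1),φ(9)) = (1,9) ∈ E(G2) ✓
  (2,3) → (φ(2),φ(3)) = (5,7) ∈ E(G2) ✓
  (2,5) → (φ(2),φ(5)) = (5,10) ∈ E(G2) ✓
  (2,6) → (φ(2),φ(6)) = (5,8) ∈ E(G2) ✓
  (2,8) → (φ(2),φ(8)) = (0,5) ∈ E(G2) ✓
  (2,9) → (φ(2),φ(9)) = (5,9) ∈ E(G2) ✓
  (2,10) → (φ(2),φ(10)) = (2,5) ∈ E(G2) ✓
  (3,4) → (φ(3),φ(4)) = (4,7) ∈ E(G2) ✓
  (3,5) → (φ(3),φ(5)) = (7,10) ∈ E(G2) ✓
  (3,10) → (φ(3),φ(10)) = (2,7) ∈ E(G2) ✓
  (4,5) → (φ(4),φ(5)) = (4,10) ∈ E(G2) ✓
  (4,6) → (φ(4),φ(6)) = (4,8) ∈ E(G2) ✓
  (4,9) → (φ(4),φ(9)) = (4,9) ∈ E(G2) ✓
  (5,8) → (φ(5),φ(8)) = (0,10) ∈ E(G2) ✓
  (5,9) → (φ(5),φ(9)) = (9,10) ∈ E(G2) ✓
  (5,10) → (φ(5),φ(10)) = (2,10) ∈ E(G2) ✓
  (6,7) → (φ(6),φ(7)) = (3,8) ∈ E(G2) ✓
  (7,9) → (φ(7),φ(9)) = (3,9) ∈ E(G2) ✓
  (8,10) → (φ(8),φ(10)) = (0,2) ∈ E(G2) ✓
  (9,10) → (φ(9),φ(10)) = (2,9) ∈ E(G2) ✓
All 26 edges of G1 map to edges of G2, and |E(G1)| = |E(G2)| = 26, so φ is a bijection on edges as well as vertices. Hence G1 ≅ G2.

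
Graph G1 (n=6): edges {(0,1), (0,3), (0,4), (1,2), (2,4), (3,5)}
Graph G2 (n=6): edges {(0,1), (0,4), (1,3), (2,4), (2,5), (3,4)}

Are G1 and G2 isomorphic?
Yes, isomorphic

The graphs are isomorphic.
One valid mapping φ: V(G1) → V(G2): 0→4, 1→0, 2→1, 3→2, 4→3, 5→5

Verify φ preserves adjacency — for each edge of G1, its image is an edge of G2:
  (0,1) → (φ(0),φ(1)) = (0,4) ∈ E(G2) ✓
  (0,3) → (φ(0),φ(3)) = (2,4) ∈ E(G2) ✓
  (0,4) → (φ(0),φ(4)) = (3,4) ∈ E(G2) ✓
  (1,2) → (φ(1),φ(2)) = (0,1) ∈ E(G2) ✓
  (2,4) → (φ(2),φ(4)) = (1,3) ∈ E(G2) ✓
  (3,5) → (φ(3),φ(5)) = (2,5) ∈ E(G2) ✓
All 6 edges of G1 map to edges of G2, and |E(G1)| = |E(G2)| = 6, so φ is a bijection on edges as well as vertices. Hence G1 ≅ G2.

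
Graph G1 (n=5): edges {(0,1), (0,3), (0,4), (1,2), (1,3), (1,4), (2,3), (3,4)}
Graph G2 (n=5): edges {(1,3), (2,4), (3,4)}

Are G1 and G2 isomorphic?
No, not isomorphic

The graphs are NOT isomorphic.

Counting triangles (3-cliques): G1 has 5, G2 has 0.
Triangle count is an isomorphism invariant, so differing triangle counts rule out isomorphism.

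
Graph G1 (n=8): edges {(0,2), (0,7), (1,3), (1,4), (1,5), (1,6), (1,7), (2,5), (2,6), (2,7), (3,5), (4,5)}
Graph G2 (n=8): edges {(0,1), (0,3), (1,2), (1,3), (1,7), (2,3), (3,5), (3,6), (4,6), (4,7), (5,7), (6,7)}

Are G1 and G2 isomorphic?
Yes, isomorphic

The graphs are isomorphic.
One valid mapping φ: V(G1) → V(G2): 0→4, 1→3, 2→7, 3→2, 4→0, 5→1, 6→5, 7→6

Verify φ preserves adjacency — for each edge of G1, its image is an edge of G2:
  (0,2) → (φ(0),φ(2)) = (4,7) ∈ E(G2) ✓
  (0,7) → (φ(0),φ(7)) = (4,6) ∈ E(G2) ✓
  (1,3) → (φ(1),φ(3)) = (2,3) ∈ E(G2) ✓
  (1,4) → (φ(1),φ(4)) = (0,3) ∈ E(G2) ✓
  (1,5) → (φ(1),φ(5)) = (1,3) ∈ E(G2) ✓
  (1,6) → (φ(1),φ(6)) = (3,5) ∈ E(G2) ✓
  (1,7) → (φ(1),φ(7)) = (3,6) ∈ E(G2) ✓
  (2,5) → (φ(2),φ(5)) = (1,7) ∈ E(G2) ✓
  (2,6) → (φ(2),φ(6)) = (5,7) ∈ E(G2) ✓
  (2,7) → (φ(2),φ(7)) = (6,7) ∈ E(G2) ✓
  (3,5) → (φ(3),φ(5)) = (1,2) ∈ E(G2) ✓
  (4,5) → (φ(4),φ(5)) = (0,1) ∈ E(G2) ✓
All 12 edges of G1 map to edges of G2, and |E(G1)| = |E(G2)| = 12, so φ is a bijection on edges as well as vertices. Hence G1 ≅ G2.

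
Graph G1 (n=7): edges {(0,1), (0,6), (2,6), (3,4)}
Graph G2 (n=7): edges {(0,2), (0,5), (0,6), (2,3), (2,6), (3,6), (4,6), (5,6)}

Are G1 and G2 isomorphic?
No, not isomorphic

The graphs are NOT isomorphic.

Connected components of G1: 3 component(s) with vertex sets [[5], [3, 4], [0, 1, 2, 6]], sizes [1, 2, 4].
Connected components of G2: 2 component(s) with vertex sets [[1], [0, 2, 3, 4, 5, 6]], sizes [1, 6].
The number of connected components (and the multiset of component sizes) is an isomorphism invariant — an isomorphism maps each component of G1 bijectively onto a component of G2. Since G1 has 3 component(s) and G2 has 2, they cannot be isomorphic.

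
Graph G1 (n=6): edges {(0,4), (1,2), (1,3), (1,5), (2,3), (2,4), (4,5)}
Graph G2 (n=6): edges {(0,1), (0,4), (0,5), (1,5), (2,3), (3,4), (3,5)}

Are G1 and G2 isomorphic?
Yes, isomorphic

The graphs are isomorphic.
One valid mapping φ: V(G1) → V(G2): 0→2, 1→0, 2→5, 3→1, 4→3, 5→4

Verify φ preserves adjacency — for each edge of G1, its image is an edge of G2:
  (0,4) → (φ(0),φ(4)) = (2,3) ∈ E(G2) ✓
  (1,2) → (φ(1),φ(2)) = (0,5) ∈ E(G2) ✓
  (1,3) → (φ(1),φ(3)) = (0,1) ∈ E(G2) ✓
  (1,5) → (φ(1),φ(5)) = (0,4) ∈ E(G2) ✓
  (2,3) → (φ(2),φ(3)) = (1,5) ∈ E(G2) ✓
  (2,4) → (φ(2),φ(4)) = (3,5) ∈ E(G2) ✓
  (4,5) → (φ(4),φ(5)) = (3,4) ∈ E(G2) ✓
All 7 edges of G1 map to edges of G2, and |E(G1)| = |E(G2)| = 7, so φ is a bijection on edges as well as vertices. Hence G1 ≅ G2.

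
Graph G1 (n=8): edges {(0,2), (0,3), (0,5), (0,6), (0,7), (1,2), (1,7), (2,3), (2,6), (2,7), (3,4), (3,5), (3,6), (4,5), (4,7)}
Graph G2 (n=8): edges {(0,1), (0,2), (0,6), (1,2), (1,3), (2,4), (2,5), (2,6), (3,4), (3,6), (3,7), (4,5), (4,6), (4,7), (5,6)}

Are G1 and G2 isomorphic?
Yes, isomorphic

The graphs are isomorphic.
One valid mapping φ: V(G1) → V(G2): 0→6, 1→7, 2→4, 3→2, 4→1, 5→0, 6→5, 7→3

Verify φ preserves adjacency — for each edge of G1, its image is an edge of G2:
  (0,2) → (φ(0),φ(2)) = (4,6) ∈ E(G2) ✓
  (0,3) → (φ(0),φ(3)) = (2,6) ∈ E(G2) ✓
  (0,5) → (φ(0),φ(5)) = (0,6) ∈ E(G2) ✓
  (0,6) → (φ(0),φ(6)) = (5,6) ∈ E(G2) ✓
  (0,7) → (φ(0),φ(7)) = (3,6) ∈ E(G2) ✓
  (1,2) → (φ(1),φ(2)) = (4,7) ∈ E(G2) ✓
  (1,7) → (φ(1),φ(7)) = (3,7) ∈ E(G2) ✓
  (2,3) → (φ(2),φ(3)) = (2,4) ∈ E(G2) ✓
  (2,6) → (φ(2),φ(6)) = (4,5) ∈ E(G2) ✓
  (2,7) → (φ(2),φ(7)) = (3,4) ∈ E(G2) ✓
  (3,4) → (φ(3),φ(4)) = (1,2) ∈ E(G2) ✓
  (3,5) → (φ(3),φ(5)) = (0,2) ∈ E(G2) ✓
  (3,6) → (φ(3),φ(6)) = (2,5) ∈ E(G2) ✓
  (4,5) → (φ(4),φ(5)) = (0,1) ∈ E(G2) ✓
  (4,7) → (φ(4),φ(7)) = (1,3) ∈ E(G2) ✓
All 15 edges of G1 map to edges of G2, and |E(G1)| = |E(G2)| = 15, so φ is a bijection on edges as well as vertices. Hence G1 ≅ G2.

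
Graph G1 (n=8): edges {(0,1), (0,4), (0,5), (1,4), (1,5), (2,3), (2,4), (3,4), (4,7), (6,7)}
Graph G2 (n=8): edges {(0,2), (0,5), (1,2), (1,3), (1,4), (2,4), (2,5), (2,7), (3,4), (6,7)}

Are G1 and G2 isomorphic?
Yes, isomorphic

The graphs are isomorphic.
One valid mapping φ: V(G1) → V(G2): 0→1, 1→4, 2→0, 3→5, 4→2, 5→3, 6→6, 7→7

Verify φ preserves adjacency — for each edge of G1, its image is an edge of G2:
  (0,1) → (φ(0),φ(1)) = (1,4) ∈ E(G2) ✓
  (0,4) → (φ(0),φ(4)) = (1,2) ∈ E(G2) ✓
  (0,5) → (φ(0),φ(5)) = (1,3) ∈ E(G2) ✓
  (1,4) → (φ(1),φ(4)) = (2,4) ∈ E(G2) ✓
  (1,5) → (φ(1),φ(5)) = (3,4) ∈ E(G2) ✓
  (2,3) → (φ(2),φ(3)) = (0,5) ∈ E(G2) ✓
  (2,4) → (φ(2),φ(4)) = (0,2) ∈ E(G2) ✓
  (3,4) → (φ(3),φ(4)) = (2,5) ∈ E(G2) ✓
  (4,7) → (φ(4),φ(7)) = (2,7) ∈ E(G2) ✓
  (6,7) → (φ(6),φ(7)) = (6,7) ∈ E(G2) ✓
All 10 edges of G1 map to edges of G2, and |E(G1)| = |E(G2)| = 10, so φ is a bijection on edges as well as vertices. Hence G1 ≅ G2.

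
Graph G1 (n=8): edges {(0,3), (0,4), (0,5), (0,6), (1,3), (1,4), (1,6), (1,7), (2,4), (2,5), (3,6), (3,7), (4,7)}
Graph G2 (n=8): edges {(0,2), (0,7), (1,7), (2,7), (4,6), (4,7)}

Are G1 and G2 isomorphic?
No, not isomorphic

The graphs are NOT isomorphic.

Connected components of G1: 1 component(s) with vertex sets [[0, 1, 2, 3, 4, 5, 6, 7]], sizes [8].
Connected components of G2: 3 component(s) with vertex sets [[3], [5], [0, 1, 2, 4, 6, 7]], sizes [1, 1, 6].
The number of connected components (and the multiset of component sizes) is an isomorphism invariant — an isomorphism maps each component of G1 bijectively onto a component of G2. Since G1 has 1 component(s) and G2 has 3, they cannot be isomorphic.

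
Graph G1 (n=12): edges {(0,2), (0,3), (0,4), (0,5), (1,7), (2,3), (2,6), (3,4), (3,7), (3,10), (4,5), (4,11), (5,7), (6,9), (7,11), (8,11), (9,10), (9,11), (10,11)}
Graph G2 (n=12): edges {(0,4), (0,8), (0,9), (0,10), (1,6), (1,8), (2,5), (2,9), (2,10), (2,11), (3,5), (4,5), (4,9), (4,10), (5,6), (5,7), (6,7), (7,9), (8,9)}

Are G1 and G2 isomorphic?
Yes, isomorphic

The graphs are isomorphic.
One valid mapping φ: V(G1) → V(G2): 0→0, 1→11, 2→8, 3→9, 4→4, 5→10, 6→1, 7→2, 8→3, 9→6, 10→7, 11→5

Verify φ preserves adjacency — for each edge of G1, its image is an edge of G2:
  (0,2) → (φ(0),φ(2)) = (0,8) ∈ E(G2) ✓
  (0,3) → (φ(0),φ(3)) = (0,9) ∈ E(G2) ✓
  (0,4) → (φ(0),φ(4)) = (0,4) ∈ E(G2) ✓
  (0,5) → (φ(0),φ(5)) = (0,10) ∈ E(G2) ✓
  (1,7) → (φ(1),φ(7)) = (2,11) ∈ E(G2) ✓
  (2,3) → (φ(2),φ(3)) = (8,9) ∈ E(G2) ✓
  (2,6) → (φ(2),φ(6)) = (1,8) ∈ E(G2) ✓
  (3,4) → (φ(3),φ(4)) = (4,9) ∈ E(G2) ✓
  (3,7) → (φ(3),φ(7)) = (2,9) ∈ E(G2) ✓
  (3,10) → (φ(3),φ(10)) = (7,9) ∈ E(G2) ✓
  (4,5) → (φ(4),φ(5)) = (4,10) ∈ E(G2) ✓
  (4,11) → (φ(4),φ(11)) = (4,5) ∈ E(G2) ✓
  (5,7) → (φ(5),φ(7)) = (2,10) ∈ E(G2) ✓
  (6,9) → (φ(6),φ(9)) = (1,6) ∈ E(G2) ✓
  (7,11) → (φ(7),φ(11)) = (2,5) ∈ E(G2) ✓
  (8,11) → (φ(8),φ(11)) = (3,5) ∈ E(G2) ✓
  (9,10) → (φ(9),φ(10)) = (6,7) ∈ E(G2) ✓
  (9,11) → (φ(9),φ(11)) = (5,6) ∈ E(G2) ✓
  (10,11) → (φ(10),φ(11)) = (5,7) ∈ E(G2) ✓
All 19 edges of G1 map to edges of G2, and |E(G1)| = |E(G2)| = 19, so φ is a bijection on edges as well as vertices. Hence G1 ≅ G2.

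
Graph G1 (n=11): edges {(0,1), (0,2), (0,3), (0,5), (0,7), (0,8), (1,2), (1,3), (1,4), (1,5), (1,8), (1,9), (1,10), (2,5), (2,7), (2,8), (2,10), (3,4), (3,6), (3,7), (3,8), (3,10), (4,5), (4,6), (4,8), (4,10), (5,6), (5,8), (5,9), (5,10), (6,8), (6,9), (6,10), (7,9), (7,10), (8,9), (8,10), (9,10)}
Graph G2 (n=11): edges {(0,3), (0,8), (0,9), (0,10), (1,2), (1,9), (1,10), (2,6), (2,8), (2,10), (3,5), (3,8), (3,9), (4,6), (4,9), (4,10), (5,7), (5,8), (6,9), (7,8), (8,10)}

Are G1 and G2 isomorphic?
No, not isomorphic

The graphs are NOT isomorphic.

Degrees in G1: deg(0)=6, deg(1)=8, deg(2)=6, deg(3)=7, deg(4)=6, deg(5)=8, deg(6)=6, deg(7)=5, deg(8)=9, deg(9)=6, deg(10)=9.
Sorted degree sequence of G1: [9, 9, 8, 8, 7, 6, 6, 6, 6, 6, 5].
Degrees in G2: deg(0)=4, deg(1)=3, deg(2)=4, deg(3)=4, deg(4)=3, deg(5)=3, deg(6)=3, deg(7)=2, deg(8)=6, deg(9)=5, deg(10)=5.
Sorted degree sequence of G2: [6, 5, 5, 4, 4, 4, 3, 3, 3, 3, 2].
The (sorted) degree sequence is an isomorphism invariant, so since G1 and G2 have different degree sequences they cannot be isomorphic.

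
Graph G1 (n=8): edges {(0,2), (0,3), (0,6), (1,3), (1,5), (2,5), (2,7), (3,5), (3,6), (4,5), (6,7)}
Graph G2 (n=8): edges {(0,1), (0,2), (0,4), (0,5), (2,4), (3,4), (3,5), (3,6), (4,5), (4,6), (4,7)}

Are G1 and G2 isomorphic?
No, not isomorphic

The graphs are NOT isomorphic.

Counting triangles (3-cliques): G1 has 2, G2 has 4.
Triangle count is an isomorphism invariant, so differing triangle counts rule out isomorphism.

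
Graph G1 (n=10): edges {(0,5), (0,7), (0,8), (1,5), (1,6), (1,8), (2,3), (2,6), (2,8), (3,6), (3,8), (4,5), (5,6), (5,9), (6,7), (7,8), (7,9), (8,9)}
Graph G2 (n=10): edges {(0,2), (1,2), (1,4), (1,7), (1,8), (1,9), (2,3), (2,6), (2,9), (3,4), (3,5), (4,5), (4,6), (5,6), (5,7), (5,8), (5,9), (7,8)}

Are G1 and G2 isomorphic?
Yes, isomorphic

The graphs are isomorphic.
One valid mapping φ: V(G1) → V(G2): 0→3, 1→9, 2→7, 3→8, 4→0, 5→2, 6→1, 7→4, 8→5, 9→6

Verify φ preserves adjacency — for each edge of G1, its image is an edge of G2:
  (0,5) → (φ(0),φ(5)) = (2,3) ∈ E(G2) ✓
  (0,7) → (φ(0),φ(7)) = (3,4) ∈ E(G2) ✓
  (0,8) → (φ(0),φ(8)) = (3,5) ∈ E(G2) ✓
  (1,5) → (φ(1),φ(5)) = (2,9) ∈ E(G2) ✓
  (1,6) → (φ(1),φ(6)) = (1,9) ∈ E(G2) ✓
  (1,8) → (φ(1),φ(8)) = (5,9) ∈ E(G2) ✓
  (2,3) → (φ(2),φ(3)) = (7,8) ∈ E(G2) ✓
  (2,6) → (φ(2),φ(6)) = (1,7) ∈ E(G2) ✓
  (2,8) → (φ(2),φ(8)) = (5,7) ∈ E(G2) ✓
  (3,6) → (φ(3),φ(6)) = (1,8) ∈ E(G2) ✓
  (3,8) → (φ(3),φ(8)) = (5,8) ∈ E(G2) ✓
  (4,5) → (φ(4),φ(5)) = (0,2) ∈ E(G2) ✓
  (5,6) → (φ(5),φ(6)) = (1,2) ∈ E(G2) ✓
  (5,9) → (φ(5),φ(9)) = (2,6) ∈ E(G2) ✓
  (6,7) → (φ(6),φ(7)) = (1,4) ∈ E(G2) ✓
  (7,8) → (φ(7),φ(8)) = (4,5) ∈ E(G2) ✓
  (7,9) → (φ(7),φ(9)) = (4,6) ∈ E(G2) ✓
  (8,9) → (φ(8),φ(9)) = (5,6) ∈ E(G2) ✓
All 18 edges of G1 map to edges of G2, and |E(G1)| = |E(G2)| = 18, so φ is a bijection on edges as well as vertices. Hence G1 ≅ G2.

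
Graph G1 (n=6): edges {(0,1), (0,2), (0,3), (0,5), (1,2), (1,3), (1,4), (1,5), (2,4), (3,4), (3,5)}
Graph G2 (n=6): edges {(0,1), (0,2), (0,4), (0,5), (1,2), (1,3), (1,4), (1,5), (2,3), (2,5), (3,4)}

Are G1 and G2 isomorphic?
Yes, isomorphic

The graphs are isomorphic.
One valid mapping φ: V(G1) → V(G2): 0→2, 1→1, 2→3, 3→0, 4→4, 5→5

Verify φ preserves adjacency — for each edge of G1, its image is an edge of G2:
  (0,1) → (φ(0),φ(1)) = (1,2) ∈ E(G2) ✓
  (0,2) → (φ(0),φ(2)) = (2,3) ∈ E(G2) ✓
  (0,3) → (φ(0),φ(3)) = (0,2) ∈ E(G2) ✓
  (0,5) → (φ(0),φ(5)) = (2,5) ∈ E(G2) ✓
  (1,2) → (φ(1),φ(2)) = (1,3) ∈ E(G2) ✓
  (1,3) → (φ(1),φ(3)) = (0,1) ∈ E(G2) ✓
  (1,4) → (φ(1),φ(4)) = (1,4) ∈ E(G2) ✓
  (1,5) → (φ(1),φ(5)) = (1,5) ∈ E(G2) ✓
  (2,4) → (φ(2),φ(4)) = (3,4) ∈ E(G2) ✓
  (3,4) → (φ(3),φ(4)) = (0,4) ∈ E(G2) ✓
  (3,5) → (φ(3),φ(5)) = (0,5) ∈ E(G2) ✓
All 11 edges of G1 map to edges of G2, and |E(G1)| = |E(G2)| = 11, so φ is a bijection on edges as well as vertices. Hence G1 ≅ G2.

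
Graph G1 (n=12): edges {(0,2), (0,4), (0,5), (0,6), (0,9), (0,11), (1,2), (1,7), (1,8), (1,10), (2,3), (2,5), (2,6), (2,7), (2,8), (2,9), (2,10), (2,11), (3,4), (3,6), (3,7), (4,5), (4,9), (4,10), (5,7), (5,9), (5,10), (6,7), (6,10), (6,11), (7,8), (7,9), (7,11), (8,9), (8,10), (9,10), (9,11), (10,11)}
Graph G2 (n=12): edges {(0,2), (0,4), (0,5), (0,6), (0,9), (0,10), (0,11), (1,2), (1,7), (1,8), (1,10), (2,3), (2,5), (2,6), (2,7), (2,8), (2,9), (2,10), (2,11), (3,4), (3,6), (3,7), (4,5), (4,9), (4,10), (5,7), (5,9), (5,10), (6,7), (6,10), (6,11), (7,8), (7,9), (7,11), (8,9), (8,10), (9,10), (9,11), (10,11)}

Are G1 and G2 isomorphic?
No, not isomorphic

The graphs are NOT isomorphic.

Counting edges: G1 has 38 edge(s); G2 has 39 edge(s).
Edge count is an isomorphism invariant (a bijection on vertices induces a bijection on edges), so differing edge counts rule out isomorphism.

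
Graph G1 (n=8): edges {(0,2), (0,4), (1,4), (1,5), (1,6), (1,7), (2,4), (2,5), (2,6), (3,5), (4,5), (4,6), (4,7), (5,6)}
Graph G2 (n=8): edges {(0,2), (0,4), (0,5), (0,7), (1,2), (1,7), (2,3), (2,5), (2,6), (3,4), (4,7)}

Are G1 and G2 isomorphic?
No, not isomorphic

The graphs are NOT isomorphic.

Degrees in G1: deg(0)=2, deg(1)=4, deg(2)=4, deg(3)=1, deg(4)=6, deg(5)=5, deg(6)=4, deg(7)=2.
Sorted degree sequence of G1: [6, 5, 4, 4, 4, 2, 2, 1].
Degrees in G2: deg(0)=4, deg(1)=2, deg(2)=5, deg(3)=2, deg(4)=3, deg(5)=2, deg(6)=1, deg(7)=3.
Sorted degree sequence of G2: [5, 4, 3, 3, 2, 2, 2, 1].
The (sorted) degree sequence is an isomorphism invariant, so since G1 and G2 have different degree sequences they cannot be isomorphic.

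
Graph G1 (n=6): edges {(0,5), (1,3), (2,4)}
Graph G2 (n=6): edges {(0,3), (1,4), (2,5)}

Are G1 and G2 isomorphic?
Yes, isomorphic

The graphs are isomorphic.
One valid mapping φ: V(G1) → V(G2): 0→0, 1→5, 2→4, 3→2, 4→1, 5→3

Verify φ preserves adjacency — for each edge of G1, its image is an edge of G2:
  (0,5) → (φ(0),φ(5)) = (0,3) ∈ E(G2) ✓
  (1,3) → (φ(1),φ(3)) = (2,5) ∈ E(G2) ✓
  (2,4) → (φ(2),φ(4)) = (1,4) ∈ E(G2) ✓
All 3 edges of G1 map to edges of G2, and |E(G1)| = |E(G2)| = 3, so φ is a bijection on edges as well as vertices. Hence G1 ≅ G2.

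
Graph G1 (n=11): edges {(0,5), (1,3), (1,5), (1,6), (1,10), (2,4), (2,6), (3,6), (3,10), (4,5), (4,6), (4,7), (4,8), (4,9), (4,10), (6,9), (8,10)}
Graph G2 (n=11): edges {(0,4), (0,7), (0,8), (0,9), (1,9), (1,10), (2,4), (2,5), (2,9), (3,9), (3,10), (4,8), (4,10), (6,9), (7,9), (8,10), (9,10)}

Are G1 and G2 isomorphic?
Yes, isomorphic

The graphs are isomorphic.
One valid mapping φ: V(G1) → V(G2): 0→5, 1→4, 2→1, 3→8, 4→9, 5→2, 6→10, 7→6, 8→7, 9→3, 10→0

Verify φ preserves adjacency — for each edge of G1, its image is an edge of G2:
  (0,5) → (φ(0),φ(5)) = (2,5) ∈ E(G2) ✓
  (1,3) → (φ(1),φ(3)) = (4,8) ∈ E(G2) ✓
  (1,5) → (φ(1),φ(5)) = (2,4) ∈ E(G2) ✓
  (1,6) → (φ(1),φ(6)) = (4,10) ∈ E(G2) ✓
  (1,10) → (φ(1),φ(10)) = (0,4) ∈ E(G2) ✓
  (2,4) → (φ(2),φ(4)) = (1,9) ∈ E(G2) ✓
  (2,6) → (φ(2),φ(6)) = (1,10) ∈ E(G2) ✓
  (3,6) → (φ(3),φ(6)) = (8,10) ∈ E(G2) ✓
  (3,10) → (φ(3),φ(10)) = (0,8) ∈ E(G2) ✓
  (4,5) → (φ(4),φ(5)) = (2,9) ∈ E(G2) ✓
  (4,6) → (φ(4),φ(6)) = (9,10) ∈ E(G2) ✓
  (4,7) → (φ(4),φ(7)) = (6,9) ∈ E(G2) ✓
  (4,8) → (φ(4),φ(8)) = (7,9) ∈ E(G2) ✓
  (4,9) → (φ(4),φ(9)) = (3,9) ∈ E(G2) ✓
  (4,10) → (φ(4),φ(10)) = (0,9) ∈ E(G2) ✓
  (6,9) → (φ(6),φ(9)) = (3,10) ∈ E(G2) ✓
  (8,10) → (φ(8),φ(10)) = (0,7) ∈ E(G2) ✓
All 17 edges of G1 map to edges of G2, and |E(G1)| = |E(G2)| = 17, so φ is a bijection on edges as well as vertices. Hence G1 ≅ G2.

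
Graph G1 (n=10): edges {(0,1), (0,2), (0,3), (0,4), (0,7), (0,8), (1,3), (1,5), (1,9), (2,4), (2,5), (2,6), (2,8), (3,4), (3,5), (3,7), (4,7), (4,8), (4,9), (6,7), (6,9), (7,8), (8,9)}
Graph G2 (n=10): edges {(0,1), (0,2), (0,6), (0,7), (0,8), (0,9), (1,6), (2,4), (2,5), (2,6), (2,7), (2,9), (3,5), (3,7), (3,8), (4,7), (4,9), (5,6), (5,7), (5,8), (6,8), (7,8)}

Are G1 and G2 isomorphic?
No, not isomorphic

The graphs are NOT isomorphic.

Degrees in G1: deg(0)=6, deg(1)=4, deg(2)=5, deg(3)=5, deg(4)=6, deg(5)=3, deg(6)=3, deg(7)=5, deg(8)=5, deg(9)=4.
Sorted degree sequence of G1: [6, 6, 5, 5, 5, 5, 4, 4, 3, 3].
Degrees in G2: deg(0)=6, deg(1)=2, deg(2)=6, deg(3)=3, deg(4)=3, deg(5)=5, deg(6)=5, deg(7)=6, deg(8)=5, deg(9)=3.
Sorted degree sequence of G2: [6, 6, 6, 5, 5, 5, 3, 3, 3, 2].
The (sorted) degree sequence is an isomorphism invariant, so since G1 and G2 have different degree sequences they cannot be isomorphic.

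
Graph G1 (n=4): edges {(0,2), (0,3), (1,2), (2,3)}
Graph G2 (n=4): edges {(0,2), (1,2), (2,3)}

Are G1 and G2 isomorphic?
No, not isomorphic

The graphs are NOT isomorphic.

Counting edges: G1 has 4 edge(s); G2 has 3 edge(s).
Edge count is an isomorphism invariant (a bijection on vertices induces a bijection on edges), so differing edge counts rule out isomorphism.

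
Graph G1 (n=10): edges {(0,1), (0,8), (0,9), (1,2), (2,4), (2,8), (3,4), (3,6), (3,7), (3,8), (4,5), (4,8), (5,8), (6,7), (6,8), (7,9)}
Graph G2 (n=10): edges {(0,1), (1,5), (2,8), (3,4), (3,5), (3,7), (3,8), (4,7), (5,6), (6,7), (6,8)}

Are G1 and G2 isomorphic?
No, not isomorphic

The graphs are NOT isomorphic.

Counting triangles (3-cliques): G1 has 5, G2 has 1.
Triangle count is an isomorphism invariant, so differing triangle counts rule out isomorphism.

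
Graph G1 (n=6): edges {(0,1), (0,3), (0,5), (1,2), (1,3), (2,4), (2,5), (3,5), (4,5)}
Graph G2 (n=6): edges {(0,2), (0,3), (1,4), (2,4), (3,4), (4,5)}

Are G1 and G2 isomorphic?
No, not isomorphic

The graphs are NOT isomorphic.

Degrees in G1: deg(0)=3, deg(1)=3, deg(2)=3, deg(3)=3, deg(4)=2, deg(5)=4.
Sorted degree sequence of G1: [4, 3, 3, 3, 3, 2].
Degrees in G2: deg(0)=2, deg(1)=1, deg(2)=2, deg(3)=2, deg(4)=4, deg(5)=1.
Sorted degree sequence of G2: [4, 2, 2, 2, 1, 1].
The (sorted) degree sequence is an isomorphism invariant, so since G1 and G2 have different degree sequences they cannot be isomorphic.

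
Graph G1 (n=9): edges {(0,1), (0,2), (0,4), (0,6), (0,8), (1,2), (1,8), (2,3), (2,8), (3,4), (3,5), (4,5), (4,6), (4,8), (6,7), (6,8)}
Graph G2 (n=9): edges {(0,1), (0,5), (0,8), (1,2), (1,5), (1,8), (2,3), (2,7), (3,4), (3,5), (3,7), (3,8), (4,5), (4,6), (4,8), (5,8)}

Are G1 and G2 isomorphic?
Yes, isomorphic

The graphs are isomorphic.
One valid mapping φ: V(G1) → V(G2): 0→8, 1→0, 2→1, 3→2, 4→3, 5→7, 6→4, 7→6, 8→5

Verify φ preserves adjacency — for each edge of G1, its image is an edge of G2:
  (0,1) → (φ(0),φ(1)) = (0,8) ∈ E(G2) ✓
  (0,2) → (φ(0),φ(2)) = (1,8) ∈ E(G2) ✓
  (0,4) → (φ(0),φ(4)) = (3,8) ∈ E(G2) ✓
  (0,6) → (φ(0),φ(6)) = (4,8) ∈ E(G2) ✓
  (0,8) → (φ(0),φ(8)) = (5,8) ∈ E(G2) ✓
  (1,2) → (φ(1),φ(2)) = (0,1) ∈ E(G2) ✓
  (1,8) → (φ(1),φ(8)) = (0,5) ∈ E(G2) ✓
  (2,3) → (φ(2),φ(3)) = (1,2) ∈ E(G2) ✓
  (2,8) → (φ(2),φ(8)) = (1,5) ∈ E(G2) ✓
  (3,4) → (φ(3),φ(4)) = (2,3) ∈ E(G2) ✓
  (3,5) → (φ(3),φ(5)) = (2,7) ∈ E(G2) ✓
  (4,5) → (φ(4),φ(5)) = (3,7) ∈ E(G2) ✓
  (4,6) → (φ(4),φ(6)) = (3,4) ∈ E(G2) ✓
  (4,8) → (φ(4),φ(8)) = (3,5) ∈ E(G2) ✓
  (6,7) → (φ(6),φ(7)) = (4,6) ∈ E(G2) ✓
  (6,8) → (φ(6),φ(8)) = (4,5) ∈ E(G2) ✓
All 16 edges of G1 map to edges of G2, and |E(G1)| = |E(G2)| = 16, so φ is a bijection on edges as well as vertices. Hence G1 ≅ G2.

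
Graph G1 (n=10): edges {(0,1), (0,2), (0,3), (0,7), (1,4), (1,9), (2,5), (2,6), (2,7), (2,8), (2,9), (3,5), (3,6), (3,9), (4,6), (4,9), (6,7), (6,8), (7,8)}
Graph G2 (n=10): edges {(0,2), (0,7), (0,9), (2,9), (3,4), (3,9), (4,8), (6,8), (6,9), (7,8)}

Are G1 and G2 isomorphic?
No, not isomorphic

The graphs are NOT isomorphic.

Connected components of G1: 1 component(s) with vertex sets [[0, 1, 2, 3, 4, 5, 6, 7, 8, 9]], sizes [10].
Connected components of G2: 3 component(s) with vertex sets [[1], [5], [0, 2, 3, 4, 6, 7, 8, 9]], sizes [1, 1, 8].
The number of connected components (and the multiset of component sizes) is an isomorphism invariant — an isomorphism maps each component of G1 bijectively onto a component of G2. Since G1 has 1 component(s) and G2 has 3, they cannot be isomorphic.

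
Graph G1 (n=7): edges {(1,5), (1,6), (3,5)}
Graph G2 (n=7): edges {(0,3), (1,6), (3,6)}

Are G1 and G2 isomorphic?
Yes, isomorphic

The graphs are isomorphic.
One valid mapping φ: V(G1) → V(G2): 0→4, 1→6, 2→2, 3→0, 4→5, 5→3, 6→1

Verify φ preserves adjacency — for each edge of G1, its image is an edge of G2:
  (1,5) → (φ(1),φ(5)) = (3,6) ∈ E(G2) ✓
  (1,6) → (φ(1),φ(6)) = (1,6) ∈ E(G2) ✓
  (3,5) → (φ(3),φ(5)) = (0,3) ∈ E(G2) ✓
All 3 edges of G1 map to edges of G2, and |E(G1)| = |E(G2)| = 3, so φ is a bijection on edges as well as vertices. Hence G1 ≅ G2.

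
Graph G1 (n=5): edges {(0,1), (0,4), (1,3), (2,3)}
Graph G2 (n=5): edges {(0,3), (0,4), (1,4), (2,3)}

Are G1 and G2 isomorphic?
Yes, isomorphic

The graphs are isomorphic.
One valid mapping φ: V(G1) → V(G2): 0→4, 1→0, 2→2, 3→3, 4→1

Verify φ preserves adjacency — for each edge of G1, its image is an edge of G2:
  (0,1) → (φ(0),φ(1)) = (0,4) ∈ E(G2) ✓
  (0,4) → (φ(0),φ(4)) = (1,4) ∈ E(G2) ✓
  (1,3) → (φ(1),φ(3)) = (0,3) ∈ E(G2) ✓
  (2,3) → (φ(2),φ(3)) = (2,3) ∈ E(G2) ✓
All 4 edges of G1 map to edges of G2, and |E(G1)| = |E(G2)| = 4, so φ is a bijection on edges as well as vertices. Hence G1 ≅ G2.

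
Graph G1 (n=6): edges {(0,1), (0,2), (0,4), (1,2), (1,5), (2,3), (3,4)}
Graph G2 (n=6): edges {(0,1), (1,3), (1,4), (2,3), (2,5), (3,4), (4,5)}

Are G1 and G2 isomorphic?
Yes, isomorphic

The graphs are isomorphic.
One valid mapping φ: V(G1) → V(G2): 0→3, 1→1, 2→4, 3→5, 4→2, 5→0

Verify φ preserves adjacency — for each edge of G1, its image is an edge of G2:
  (0,1) → (φ(0),φ(1)) = (1,3) ∈ E(G2) ✓
  (0,2) → (φ(0),φ(2)) = (3,4) ∈ E(G2) ✓
  (0,4) → (φ(0),φ(4)) = (2,3) ∈ E(G2) ✓
  (1,2) → (φ(1),φ(2)) = (1,4) ∈ E(G2) ✓
  (1,5) → (φ(1),φ(5)) = (0,1) ∈ E(G2) ✓
  (2,3) → (φ(2),φ(3)) = (4,5) ∈ E(G2) ✓
  (3,4) → (φ(3),φ(4)) = (2,5) ∈ E(G2) ✓
All 7 edges of G1 map to edges of G2, and |E(G1)| = |E(G2)| = 7, so φ is a bijection on edges as well as vertices. Hence G1 ≅ G2.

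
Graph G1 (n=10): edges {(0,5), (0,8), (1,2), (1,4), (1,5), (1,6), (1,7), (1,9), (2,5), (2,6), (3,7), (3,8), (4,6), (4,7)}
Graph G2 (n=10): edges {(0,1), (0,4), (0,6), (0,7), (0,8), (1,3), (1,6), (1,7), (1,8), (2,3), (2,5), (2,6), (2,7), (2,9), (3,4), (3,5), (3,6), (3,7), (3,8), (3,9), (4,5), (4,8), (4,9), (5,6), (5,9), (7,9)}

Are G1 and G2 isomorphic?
No, not isomorphic

The graphs are NOT isomorphic.

Counting triangles (3-cliques): G1 has 4, G2 has 21.
Triangle count is an isomorphism invariant, so differing triangle counts rule out isomorphism.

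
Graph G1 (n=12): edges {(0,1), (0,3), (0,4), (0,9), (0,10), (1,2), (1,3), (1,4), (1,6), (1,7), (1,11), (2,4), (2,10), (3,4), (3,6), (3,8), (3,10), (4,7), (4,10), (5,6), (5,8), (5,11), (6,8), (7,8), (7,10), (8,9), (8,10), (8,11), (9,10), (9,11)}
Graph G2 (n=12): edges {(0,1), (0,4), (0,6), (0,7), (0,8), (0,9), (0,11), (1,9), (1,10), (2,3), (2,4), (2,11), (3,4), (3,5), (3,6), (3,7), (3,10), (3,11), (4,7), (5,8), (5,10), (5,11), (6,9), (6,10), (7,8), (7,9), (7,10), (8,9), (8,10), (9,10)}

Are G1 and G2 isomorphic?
Yes, isomorphic

The graphs are isomorphic.
One valid mapping φ: V(G1) → V(G2): 0→8, 1→0, 2→1, 3→7, 4→9, 5→2, 6→4, 7→6, 8→3, 9→5, 10→10, 11→11

Verify φ preserves adjacency — for each edge of G1, its image is an edge of G2:
  (0,1) → (φ(0),φ(1)) = (0,8) ∈ E(G2) ✓
  (0,3) → (φ(0),φ(3)) = (7,8) ∈ E(G2) ✓
  (0,4) → (φ(0),φ(4)) = (8,9) ∈ E(G2) ✓
  (0,9) → (φ(0),φ(9)) = (5,8) ∈ E(G2) ✓
  (0,10) → (φ(0),φ(10)) = (8,10) ∈ E(G2) ✓
  (1,2) → (φ(1),φ(2)) = (0,1) ∈ E(G2) ✓
  (1,3) → (φ(1),φ(3)) = (0,7) ∈ E(G2) ✓
  (1,4) → (φ(1),φ(4)) = (0,9) ∈ E(G2) ✓
  (1,6) → (φ(1),φ(6)) = (0,4) ∈ E(G2) ✓
  (1,7) → (φ(1),φ(7)) = (0,6) ∈ E(G2) ✓
  (1,11) → (φ(1),φ(11)) = (0,11) ∈ E(G2) ✓
  (2,4) → (φ(2),φ(4)) = (1,9) ∈ E(G2) ✓
  (2,10) → (φ(2),φ(10)) = (1,10) ∈ E(G2) ✓
  (3,4) → (φ(3),φ(4)) = (7,9) ∈ E(G2) ✓
  (3,6) → (φ(3),φ(6)) = (4,7) ∈ E(G2) ✓
  (3,8) → (φ(3),φ(8)) = (3,7) ∈ E(G2) ✓
  (3,10) → (φ(3),φ(10)) = (7,10) ∈ E(G2) ✓
  (4,7) → (φ(4),φ(7)) = (6,9) ∈ E(G2) ✓
  (4,10) → (φ(4),φ(10)) = (9,10) ∈ E(G2) ✓
  (5,6) → (φ(5),φ(6)) = (2,4) ∈ E(G2) ✓
  (5,8) → (φ(5),φ(8)) = (2,3) ∈ E(G2) ✓
  (5,11) → (φ(5),φ(11)) = (2,11) ∈ E(G2) ✓
  (6,8) → (φ(6),φ(8)) = (3,4) ∈ E(G2) ✓
  (7,8) → (φ(7),φ(8)) = (3,6) ∈ E(G2) ✓
  (7,10) → (φ(7),φ(10)) = (6,10) ∈ E(G2) ✓
  (8,9) → (φ(8),φ(9)) = (3,5) ∈ E(G2) ✓
  (8,10) → (φ(8),φ(10)) = (3,10) ∈ E(G2) ✓
  (8,11) → (φ(8),φ(11)) = (3,11) ∈ E(G2) ✓
  (9,10) → (φ(9),φ(10)) = (5,10) ∈ E(G2) ✓
  (9,11) → (φ(9),φ(11)) = (5,11) ∈ E(G2) ✓
All 30 edges of G1 map to edges of G2, and |E(G1)| = |E(G2)| = 30, so φ is a bijection on edges as well as vertices. Hence G1 ≅ G2.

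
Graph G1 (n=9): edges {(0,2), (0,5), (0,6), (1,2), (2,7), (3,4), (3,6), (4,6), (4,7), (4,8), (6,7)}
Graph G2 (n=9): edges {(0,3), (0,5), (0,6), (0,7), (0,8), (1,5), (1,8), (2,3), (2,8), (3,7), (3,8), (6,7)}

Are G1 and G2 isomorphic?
No, not isomorphic

The graphs are NOT isomorphic.

Connected components of G1: 1 component(s) with vertex sets [[0, 1, 2, 3, 4, 5, 6, 7, 8]], sizes [9].
Connected components of G2: 2 component(s) with vertex sets [[4], [0, 1, 2, 3, 5, 6, 7, 8]], sizes [1, 8].
The number of connected components (and the multiset of component sizes) is an isomorphism invariant — an isomorphism maps each component of G1 bijectively onto a component of G2. Since G1 has 1 component(s) and G2 has 2, they cannot be isomorphic.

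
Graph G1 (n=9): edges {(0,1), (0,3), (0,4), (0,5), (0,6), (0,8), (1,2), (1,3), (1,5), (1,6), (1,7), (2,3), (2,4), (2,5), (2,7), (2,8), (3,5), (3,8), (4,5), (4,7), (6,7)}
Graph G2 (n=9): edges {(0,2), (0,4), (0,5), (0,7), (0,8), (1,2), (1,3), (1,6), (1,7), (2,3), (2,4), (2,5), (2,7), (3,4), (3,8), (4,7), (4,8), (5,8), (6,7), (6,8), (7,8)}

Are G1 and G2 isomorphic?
Yes, isomorphic

The graphs are isomorphic.
One valid mapping φ: V(G1) → V(G2): 0→8, 1→7, 2→2, 3→0, 4→3, 5→4, 6→6, 7→1, 8→5

Verify φ preserves adjacency — for each edge of G1, its image is an edge of G2:
  (0,1) → (φ(0),φ(1)) = (7,8) ∈ E(G2) ✓
  (0,3) → (φ(0),φ(3)) = (0,8) ∈ E(G2) ✓
  (0,4) → (φ(0),φ(4)) = (3,8) ∈ E(G2) ✓
  (0,5) → (φ(0),φ(5)) = (4,8) ∈ E(G2) ✓
  (0,6) → (φ(0),φ(6)) = (6,8) ∈ E(G2) ✓
  (0,8) → (φ(0),φ(8)) = (5,8) ∈ E(G2) ✓
  (1,2) → (φ(1),φ(2)) = (2,7) ∈ E(G2) ✓
  (1,3) → (φ(1),φ(3)) = (0,7) ∈ E(G2) ✓
  (1,5) → (φ(1),φ(5)) = (4,7) ∈ E(G2) ✓
  (1,6) → (φ(1),φ(6)) = (6,7) ∈ E(G2) ✓
  (1,7) → (φ(1),φ(7)) = (1,7) ∈ E(G2) ✓
  (2,3) → (φ(2),φ(3)) = (0,2) ∈ E(G2) ✓
  (2,4) → (φ(2),φ(4)) = (2,3) ∈ E(G2) ✓
  (2,5) → (φ(2),φ(5)) = (2,4) ∈ E(G2) ✓
  (2,7) → (φ(2),φ(7)) = (1,2) ∈ E(G2) ✓
  (2,8) → (φ(2),φ(8)) = (2,5) ∈ E(G2) ✓
  (3,5) → (φ(3),φ(5)) = (0,4) ∈ E(G2) ✓
  (3,8) → (φ(3),φ(8)) = (0,5) ∈ E(G2) ✓
  (4,5) → (φ(4),φ(5)) = (3,4) ∈ E(G2) ✓
  (4,7) → (φ(4),φ(7)) = (1,3) ∈ E(G2) ✓
  (6,7) → (φ(6),φ(7)) = (1,6) ∈ E(G2) ✓
All 21 edges of G1 map to edges of G2, and |E(G1)| = |E(G2)| = 21, so φ is a bijection on edges as well as vertices. Hence G1 ≅ G2.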